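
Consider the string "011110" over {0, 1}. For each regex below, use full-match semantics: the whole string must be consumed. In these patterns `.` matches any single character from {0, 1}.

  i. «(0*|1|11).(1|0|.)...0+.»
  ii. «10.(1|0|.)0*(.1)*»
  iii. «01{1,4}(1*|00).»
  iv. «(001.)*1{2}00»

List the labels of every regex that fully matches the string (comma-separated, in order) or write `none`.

i → no match
ii → no match — must start with "10"
iii → match
iv → no match — must end with "100"

iii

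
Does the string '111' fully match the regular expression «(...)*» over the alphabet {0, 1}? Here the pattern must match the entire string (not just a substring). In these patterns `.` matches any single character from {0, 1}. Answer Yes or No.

Yes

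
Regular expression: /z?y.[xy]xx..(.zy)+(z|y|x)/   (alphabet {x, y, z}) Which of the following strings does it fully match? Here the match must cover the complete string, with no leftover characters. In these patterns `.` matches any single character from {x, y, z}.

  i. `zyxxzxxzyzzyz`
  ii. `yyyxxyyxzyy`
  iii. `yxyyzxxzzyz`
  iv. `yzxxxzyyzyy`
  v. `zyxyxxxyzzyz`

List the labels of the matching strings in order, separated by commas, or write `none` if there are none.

i → no match
ii → match
iii → no match
iv → match
v → match

ii, iv, v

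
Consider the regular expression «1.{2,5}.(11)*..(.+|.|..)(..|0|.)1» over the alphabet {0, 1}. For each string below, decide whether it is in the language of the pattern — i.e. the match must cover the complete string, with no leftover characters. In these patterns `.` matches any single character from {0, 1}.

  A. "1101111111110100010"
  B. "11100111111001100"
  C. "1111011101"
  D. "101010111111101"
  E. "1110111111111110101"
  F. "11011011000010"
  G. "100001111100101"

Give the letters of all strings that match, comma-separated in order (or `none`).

C, D, E, G

A → no match — must end with "1"
B → no match — must end with "1"
C → match
D → match
E → match
F → no match — must end with "1"
G → match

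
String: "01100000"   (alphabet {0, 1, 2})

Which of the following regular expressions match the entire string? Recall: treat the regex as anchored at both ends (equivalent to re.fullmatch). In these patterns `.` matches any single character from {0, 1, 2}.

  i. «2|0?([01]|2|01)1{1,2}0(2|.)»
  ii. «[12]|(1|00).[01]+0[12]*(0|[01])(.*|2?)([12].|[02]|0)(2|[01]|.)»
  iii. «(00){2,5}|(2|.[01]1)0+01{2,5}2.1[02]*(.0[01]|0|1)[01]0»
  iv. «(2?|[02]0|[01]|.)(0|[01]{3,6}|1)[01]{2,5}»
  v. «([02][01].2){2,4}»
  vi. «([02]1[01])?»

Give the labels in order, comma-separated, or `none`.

iv

i → no match
ii → no match
iii → no match
iv → match
v → no match — must end with "2"
vi → no match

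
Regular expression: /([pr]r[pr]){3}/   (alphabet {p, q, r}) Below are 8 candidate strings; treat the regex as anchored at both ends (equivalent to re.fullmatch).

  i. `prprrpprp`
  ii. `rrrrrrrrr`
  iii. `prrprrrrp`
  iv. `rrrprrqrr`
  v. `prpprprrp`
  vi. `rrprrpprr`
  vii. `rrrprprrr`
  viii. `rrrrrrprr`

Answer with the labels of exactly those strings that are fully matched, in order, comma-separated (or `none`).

i → match
ii → match
iii → match
iv → no match
v → match
vi → match
vii → match
viii → match

i, ii, iii, v, vi, vii, viii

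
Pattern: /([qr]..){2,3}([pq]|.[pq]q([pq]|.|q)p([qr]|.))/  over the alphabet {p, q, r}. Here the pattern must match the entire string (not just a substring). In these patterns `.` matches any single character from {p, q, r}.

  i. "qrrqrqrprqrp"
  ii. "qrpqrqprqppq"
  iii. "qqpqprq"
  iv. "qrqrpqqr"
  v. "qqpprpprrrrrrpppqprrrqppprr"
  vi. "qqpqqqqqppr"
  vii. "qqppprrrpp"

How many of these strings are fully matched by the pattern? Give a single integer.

1

i → no match
ii → no match
iii → match
iv → no match
v → no match
vi → no match
vii → no match
Total matched: 1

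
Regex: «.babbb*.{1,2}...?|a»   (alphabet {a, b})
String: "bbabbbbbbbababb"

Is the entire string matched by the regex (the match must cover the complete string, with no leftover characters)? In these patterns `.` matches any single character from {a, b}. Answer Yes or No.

Yes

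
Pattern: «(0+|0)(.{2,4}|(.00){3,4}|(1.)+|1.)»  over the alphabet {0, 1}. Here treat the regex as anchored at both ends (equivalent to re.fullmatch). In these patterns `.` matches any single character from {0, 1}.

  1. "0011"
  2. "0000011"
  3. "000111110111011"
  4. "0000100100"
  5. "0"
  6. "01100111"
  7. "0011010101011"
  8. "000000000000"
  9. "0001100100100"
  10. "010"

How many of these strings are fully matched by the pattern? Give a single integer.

6

1. "0011" → match
2. "0000011" → match
3 → match
4. "0000100100" → match
5. "0" → no match
6. "01100111" → no match
7 → no match
8. "000000000000" → match
9 → no match
10. "010" → match
Total matched: 6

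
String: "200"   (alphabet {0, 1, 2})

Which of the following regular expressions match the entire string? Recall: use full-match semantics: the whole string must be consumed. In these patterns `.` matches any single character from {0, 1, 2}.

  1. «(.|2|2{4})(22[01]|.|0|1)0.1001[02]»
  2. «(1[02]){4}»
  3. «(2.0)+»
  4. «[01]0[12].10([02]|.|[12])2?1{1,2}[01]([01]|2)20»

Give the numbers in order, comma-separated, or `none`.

1 → no match
2 → no match — must start with "1"
3 → match
4 → no match — must end with "20"

3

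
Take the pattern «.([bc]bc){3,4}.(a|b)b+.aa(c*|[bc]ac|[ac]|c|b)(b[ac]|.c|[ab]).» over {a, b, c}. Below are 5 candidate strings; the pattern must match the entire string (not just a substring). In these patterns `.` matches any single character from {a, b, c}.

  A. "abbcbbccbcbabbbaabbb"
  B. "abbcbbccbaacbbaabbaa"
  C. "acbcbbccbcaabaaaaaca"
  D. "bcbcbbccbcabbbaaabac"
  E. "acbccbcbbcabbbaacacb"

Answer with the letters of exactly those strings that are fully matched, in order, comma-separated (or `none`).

A, C, D, E

A → match
B → no match
C → match
D → match
E → match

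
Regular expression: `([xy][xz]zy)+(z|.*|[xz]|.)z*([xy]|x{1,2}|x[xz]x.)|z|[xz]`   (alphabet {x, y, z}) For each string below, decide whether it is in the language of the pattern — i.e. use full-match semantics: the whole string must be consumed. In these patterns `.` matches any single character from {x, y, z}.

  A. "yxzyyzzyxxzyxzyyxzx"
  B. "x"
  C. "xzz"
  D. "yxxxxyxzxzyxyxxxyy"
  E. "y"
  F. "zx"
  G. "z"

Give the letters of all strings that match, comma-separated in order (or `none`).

A → match
B. "x" → match
C. "xzz" → no match
D → no match
E. "y" → no match
F. "zx" → no match
G. "z" → match

A, B, G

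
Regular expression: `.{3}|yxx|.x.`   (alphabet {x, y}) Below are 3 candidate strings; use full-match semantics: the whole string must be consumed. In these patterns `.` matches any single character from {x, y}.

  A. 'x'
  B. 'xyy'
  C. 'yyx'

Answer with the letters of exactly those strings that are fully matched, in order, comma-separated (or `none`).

A → no match
B → match
C → match

B, C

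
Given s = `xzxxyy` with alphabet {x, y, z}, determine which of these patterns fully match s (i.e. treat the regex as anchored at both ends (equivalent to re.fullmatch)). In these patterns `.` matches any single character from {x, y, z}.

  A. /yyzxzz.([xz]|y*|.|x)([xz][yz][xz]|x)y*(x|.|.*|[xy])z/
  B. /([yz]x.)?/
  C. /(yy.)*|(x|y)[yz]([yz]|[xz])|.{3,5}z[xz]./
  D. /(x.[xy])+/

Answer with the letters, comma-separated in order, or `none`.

A → no match — must start with `yyzxzz`
B → no match
C → no match
D → match

D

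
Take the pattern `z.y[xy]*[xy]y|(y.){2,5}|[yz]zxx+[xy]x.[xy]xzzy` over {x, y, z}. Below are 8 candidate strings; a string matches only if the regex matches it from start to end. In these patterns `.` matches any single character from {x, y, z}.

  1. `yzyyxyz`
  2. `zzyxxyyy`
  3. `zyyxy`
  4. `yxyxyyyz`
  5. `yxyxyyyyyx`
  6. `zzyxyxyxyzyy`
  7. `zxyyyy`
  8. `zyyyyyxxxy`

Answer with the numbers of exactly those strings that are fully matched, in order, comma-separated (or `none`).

1. `yzyyxyz` → no match
2. `zzyxxyyy` → match
3. `zyyxy` → match
4. `yxyxyyyz` → match
5. `yxyxyyyyyx` → match
6. `zzyxyxyxyzyy` → no match
7. `zxyyyy` → match
8. `zyyyyyxxxy` → match

2, 3, 4, 5, 7, 8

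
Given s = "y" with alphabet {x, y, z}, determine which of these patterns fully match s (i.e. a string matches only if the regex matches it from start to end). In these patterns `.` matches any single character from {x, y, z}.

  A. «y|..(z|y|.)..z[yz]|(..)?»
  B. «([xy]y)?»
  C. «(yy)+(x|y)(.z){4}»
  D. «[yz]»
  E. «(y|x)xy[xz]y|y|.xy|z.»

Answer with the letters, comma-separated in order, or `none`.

A → match
B → no match
C → no match — must start with "yy"
D → match
E → match

A, D, E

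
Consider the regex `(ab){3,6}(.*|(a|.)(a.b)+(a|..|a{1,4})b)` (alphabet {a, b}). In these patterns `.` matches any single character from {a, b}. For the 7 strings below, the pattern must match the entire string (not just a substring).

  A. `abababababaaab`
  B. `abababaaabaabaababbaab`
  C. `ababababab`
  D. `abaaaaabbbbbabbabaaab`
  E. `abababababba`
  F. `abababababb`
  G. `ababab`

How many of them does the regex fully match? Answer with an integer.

6

A → match
B → match
C → match
D → no match
E → match
F → match
G → match
Total matched: 6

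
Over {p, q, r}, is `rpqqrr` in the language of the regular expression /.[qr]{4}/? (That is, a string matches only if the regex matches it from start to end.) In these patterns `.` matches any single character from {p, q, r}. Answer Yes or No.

No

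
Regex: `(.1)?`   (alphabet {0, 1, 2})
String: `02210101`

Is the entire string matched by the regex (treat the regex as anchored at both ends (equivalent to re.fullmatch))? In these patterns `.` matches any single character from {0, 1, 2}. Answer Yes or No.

No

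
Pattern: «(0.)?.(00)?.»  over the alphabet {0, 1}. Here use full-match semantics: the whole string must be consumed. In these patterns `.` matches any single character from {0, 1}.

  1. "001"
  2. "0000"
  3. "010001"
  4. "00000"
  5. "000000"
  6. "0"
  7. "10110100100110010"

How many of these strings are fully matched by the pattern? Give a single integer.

3

1. "001" → no match
2. "0000" → match
3. "010001" → match
4. "00000" → no match
5. "000000" → match
6. "0" → no match
7 → no match
Total matched: 3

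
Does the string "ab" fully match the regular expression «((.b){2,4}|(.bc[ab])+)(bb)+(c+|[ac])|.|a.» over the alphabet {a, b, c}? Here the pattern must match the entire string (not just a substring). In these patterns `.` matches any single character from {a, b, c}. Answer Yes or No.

Yes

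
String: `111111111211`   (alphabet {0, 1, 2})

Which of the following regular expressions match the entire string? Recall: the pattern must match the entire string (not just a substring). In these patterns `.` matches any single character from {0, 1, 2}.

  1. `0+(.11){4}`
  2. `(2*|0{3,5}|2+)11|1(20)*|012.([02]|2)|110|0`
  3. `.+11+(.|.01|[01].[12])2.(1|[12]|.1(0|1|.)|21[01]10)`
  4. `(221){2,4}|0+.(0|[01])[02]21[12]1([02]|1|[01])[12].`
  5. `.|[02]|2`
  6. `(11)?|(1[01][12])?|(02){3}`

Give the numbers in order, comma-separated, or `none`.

3

1 → no match — must start with `0`
2 → no match
3 → match
4 → no match
5 → no match
6 → no match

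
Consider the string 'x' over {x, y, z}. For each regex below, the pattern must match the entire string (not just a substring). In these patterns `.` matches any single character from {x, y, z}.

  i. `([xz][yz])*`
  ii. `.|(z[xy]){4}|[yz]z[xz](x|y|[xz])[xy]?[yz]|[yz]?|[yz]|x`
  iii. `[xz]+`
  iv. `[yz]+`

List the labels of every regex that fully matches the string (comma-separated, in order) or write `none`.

ii, iii

i → no match
ii → match
iii → match
iv → no match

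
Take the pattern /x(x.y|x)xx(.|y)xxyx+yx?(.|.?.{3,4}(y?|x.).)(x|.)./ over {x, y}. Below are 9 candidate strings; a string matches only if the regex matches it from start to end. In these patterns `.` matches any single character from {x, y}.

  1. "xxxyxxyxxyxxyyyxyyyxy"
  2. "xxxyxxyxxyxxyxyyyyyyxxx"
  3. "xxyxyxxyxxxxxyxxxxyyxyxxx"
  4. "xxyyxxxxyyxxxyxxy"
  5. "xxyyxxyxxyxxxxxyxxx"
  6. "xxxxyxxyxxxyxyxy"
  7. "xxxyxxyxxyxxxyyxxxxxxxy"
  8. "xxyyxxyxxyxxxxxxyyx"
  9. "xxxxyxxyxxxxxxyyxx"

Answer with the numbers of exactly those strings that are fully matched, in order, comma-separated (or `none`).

1 → match
2 → match
3 → no match
4 → no match
5 → match
6 → match
7 → match
8 → no match
9 → match

1, 2, 5, 6, 7, 9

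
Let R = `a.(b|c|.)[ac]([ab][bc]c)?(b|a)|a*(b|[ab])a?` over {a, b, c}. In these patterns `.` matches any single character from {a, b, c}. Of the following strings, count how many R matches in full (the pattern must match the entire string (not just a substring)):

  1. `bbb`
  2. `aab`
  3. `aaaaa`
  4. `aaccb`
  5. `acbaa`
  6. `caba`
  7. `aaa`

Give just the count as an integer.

1 → no match
2 → match
3 → match
4 → match
5 → match
6 → no match
7 → match
Total matched: 5

5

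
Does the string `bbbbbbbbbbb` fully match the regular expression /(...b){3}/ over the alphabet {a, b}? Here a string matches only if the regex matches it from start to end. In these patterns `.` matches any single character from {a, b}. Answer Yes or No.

No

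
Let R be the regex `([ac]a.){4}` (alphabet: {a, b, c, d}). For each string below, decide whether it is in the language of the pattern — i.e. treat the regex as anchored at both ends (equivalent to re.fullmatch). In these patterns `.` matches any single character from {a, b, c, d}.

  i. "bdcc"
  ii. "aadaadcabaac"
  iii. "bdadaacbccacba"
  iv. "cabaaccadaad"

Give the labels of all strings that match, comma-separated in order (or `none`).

i → no match
ii → match
iii → no match
iv → match

ii, iv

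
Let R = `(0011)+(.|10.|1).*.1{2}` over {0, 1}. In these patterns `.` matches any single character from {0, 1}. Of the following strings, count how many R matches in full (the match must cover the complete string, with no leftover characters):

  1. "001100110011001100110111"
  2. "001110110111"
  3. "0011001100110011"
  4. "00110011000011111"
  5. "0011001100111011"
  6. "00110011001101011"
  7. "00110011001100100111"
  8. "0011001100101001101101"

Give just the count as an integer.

1 → match
2 → match
3 → match
4 → match
5 → match
6 → match
7 → match
8 → no match
Total matched: 7

7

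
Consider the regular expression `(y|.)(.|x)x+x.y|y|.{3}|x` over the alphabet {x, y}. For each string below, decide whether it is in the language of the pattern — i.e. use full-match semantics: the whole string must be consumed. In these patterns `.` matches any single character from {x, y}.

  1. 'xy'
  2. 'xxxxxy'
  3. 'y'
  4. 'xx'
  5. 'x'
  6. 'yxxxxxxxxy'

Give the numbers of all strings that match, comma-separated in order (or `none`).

1. 'xy' → no match
2. 'xxxxxy' → match
3. 'y' → match
4. 'xx' → no match
5. 'x' → match
6. 'yxxxxxxxxy' → match

2, 3, 5, 6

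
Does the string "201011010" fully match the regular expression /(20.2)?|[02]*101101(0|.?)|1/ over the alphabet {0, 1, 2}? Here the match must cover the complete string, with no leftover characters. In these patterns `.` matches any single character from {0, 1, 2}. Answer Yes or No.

Yes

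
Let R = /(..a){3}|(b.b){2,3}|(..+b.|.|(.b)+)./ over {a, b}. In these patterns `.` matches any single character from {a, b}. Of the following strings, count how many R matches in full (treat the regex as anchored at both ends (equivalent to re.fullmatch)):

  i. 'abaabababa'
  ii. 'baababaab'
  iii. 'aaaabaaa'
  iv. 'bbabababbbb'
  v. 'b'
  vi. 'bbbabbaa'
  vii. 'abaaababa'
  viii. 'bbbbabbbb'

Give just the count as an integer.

3

i. 'abaabababa' → no match
ii. 'baababaab' → no match
iii. 'aaaabaaa' → no match
iv. 'bbabababbbb' → match
v. 'b' → no match
vi. 'bbbabbaa' → match
vii. 'abaaababa' → no match
viii. 'bbbbabbbb' → match
Total matched: 3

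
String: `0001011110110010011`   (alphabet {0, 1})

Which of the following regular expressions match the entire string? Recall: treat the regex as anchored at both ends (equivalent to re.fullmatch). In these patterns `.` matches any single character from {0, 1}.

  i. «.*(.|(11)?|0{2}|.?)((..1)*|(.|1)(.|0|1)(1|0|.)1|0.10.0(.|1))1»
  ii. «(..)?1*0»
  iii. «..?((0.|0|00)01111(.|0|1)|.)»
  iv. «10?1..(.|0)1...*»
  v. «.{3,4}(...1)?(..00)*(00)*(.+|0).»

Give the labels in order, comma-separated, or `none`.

i → match
ii → no match — must end with `0`
iii → no match
iv → no match — must start with `1`
v → match

i, v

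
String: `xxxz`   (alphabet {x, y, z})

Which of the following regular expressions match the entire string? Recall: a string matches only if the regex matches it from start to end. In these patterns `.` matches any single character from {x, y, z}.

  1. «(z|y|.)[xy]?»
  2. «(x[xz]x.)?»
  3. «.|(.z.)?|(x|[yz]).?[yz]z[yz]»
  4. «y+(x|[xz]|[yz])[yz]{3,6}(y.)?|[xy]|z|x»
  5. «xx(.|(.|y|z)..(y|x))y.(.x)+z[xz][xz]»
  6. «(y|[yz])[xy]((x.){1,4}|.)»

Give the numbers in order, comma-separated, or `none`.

1 → no match
2 → match
3 → no match
4 → no match
5 → no match
6 → no match

2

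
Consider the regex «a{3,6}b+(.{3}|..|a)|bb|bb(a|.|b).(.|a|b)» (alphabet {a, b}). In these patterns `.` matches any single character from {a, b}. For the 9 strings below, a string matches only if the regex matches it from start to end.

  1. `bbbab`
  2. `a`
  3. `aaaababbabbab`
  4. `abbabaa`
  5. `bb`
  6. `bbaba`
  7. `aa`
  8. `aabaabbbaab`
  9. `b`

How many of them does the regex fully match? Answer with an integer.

3

1 → match
2 → no match
3 → no match
4 → no match
5 → match
6 → match
7 → no match
8 → no match
9 → no match
Total matched: 3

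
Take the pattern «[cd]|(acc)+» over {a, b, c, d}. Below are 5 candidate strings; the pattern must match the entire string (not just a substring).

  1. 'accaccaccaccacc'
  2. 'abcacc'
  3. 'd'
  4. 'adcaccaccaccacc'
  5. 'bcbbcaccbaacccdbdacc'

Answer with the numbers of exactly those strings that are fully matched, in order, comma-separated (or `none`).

1 → match
2. 'abcacc' → no match
3. 'd' → match
4 → no match
5 → no match

1, 3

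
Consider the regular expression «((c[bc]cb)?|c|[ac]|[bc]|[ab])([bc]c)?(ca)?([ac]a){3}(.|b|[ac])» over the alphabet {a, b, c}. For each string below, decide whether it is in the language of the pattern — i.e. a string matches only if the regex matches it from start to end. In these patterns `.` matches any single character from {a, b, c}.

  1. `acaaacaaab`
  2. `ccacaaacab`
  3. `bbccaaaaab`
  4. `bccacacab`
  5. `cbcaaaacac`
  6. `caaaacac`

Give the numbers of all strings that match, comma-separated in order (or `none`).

1 → match
2 → match
3 → match
4 → match
5 → match
6 → match

1, 2, 3, 4, 5, 6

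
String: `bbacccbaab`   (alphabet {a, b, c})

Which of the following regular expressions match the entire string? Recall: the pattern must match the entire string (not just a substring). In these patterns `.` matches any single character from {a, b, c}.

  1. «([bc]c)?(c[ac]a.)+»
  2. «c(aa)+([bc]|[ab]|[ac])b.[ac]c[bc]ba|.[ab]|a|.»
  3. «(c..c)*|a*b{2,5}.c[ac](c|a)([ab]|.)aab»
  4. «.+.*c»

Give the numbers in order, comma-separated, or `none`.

1 → no match
2 → no match
3 → match
4 → no match — must end with `c`

3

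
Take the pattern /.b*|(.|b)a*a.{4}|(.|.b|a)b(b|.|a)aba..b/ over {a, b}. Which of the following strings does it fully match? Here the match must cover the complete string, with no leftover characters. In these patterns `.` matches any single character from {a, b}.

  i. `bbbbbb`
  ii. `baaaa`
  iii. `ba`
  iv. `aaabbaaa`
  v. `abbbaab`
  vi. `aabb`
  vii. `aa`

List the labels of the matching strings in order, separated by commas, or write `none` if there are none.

i → match
ii → no match
iii → no match
iv → no match
v → no match
vi → no match
vii → no match

i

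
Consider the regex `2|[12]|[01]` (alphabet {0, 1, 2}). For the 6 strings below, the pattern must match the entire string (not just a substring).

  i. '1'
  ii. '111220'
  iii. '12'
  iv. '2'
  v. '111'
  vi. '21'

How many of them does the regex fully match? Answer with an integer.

i → match
ii → no match
iii → no match
iv → match
v → no match
vi → no match
Total matched: 2

2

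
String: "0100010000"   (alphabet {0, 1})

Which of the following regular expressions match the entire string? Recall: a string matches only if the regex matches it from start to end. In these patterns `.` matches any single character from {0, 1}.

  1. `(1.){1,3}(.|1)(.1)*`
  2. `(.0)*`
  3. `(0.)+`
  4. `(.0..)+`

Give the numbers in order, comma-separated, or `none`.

3

1 → no match — must start with "1"
2 → no match
3 → match
4 → no match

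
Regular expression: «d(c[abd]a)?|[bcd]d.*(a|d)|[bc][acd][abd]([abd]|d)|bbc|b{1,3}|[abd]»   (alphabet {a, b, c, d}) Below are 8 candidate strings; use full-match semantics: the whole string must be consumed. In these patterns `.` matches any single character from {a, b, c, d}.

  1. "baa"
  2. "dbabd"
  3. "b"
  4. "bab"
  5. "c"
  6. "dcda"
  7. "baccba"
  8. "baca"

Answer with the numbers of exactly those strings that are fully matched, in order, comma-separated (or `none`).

3, 6

1 → no match
2 → no match
3 → match
4 → no match
5 → no match
6 → match
7 → no match
8 → no match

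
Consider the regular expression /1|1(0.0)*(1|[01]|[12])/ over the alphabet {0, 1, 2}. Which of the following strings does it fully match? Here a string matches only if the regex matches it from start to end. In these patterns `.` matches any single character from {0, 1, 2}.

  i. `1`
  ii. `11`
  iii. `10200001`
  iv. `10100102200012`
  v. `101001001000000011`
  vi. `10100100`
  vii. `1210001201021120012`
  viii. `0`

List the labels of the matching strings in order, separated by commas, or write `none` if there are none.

i, ii, iii, vi

i → match
ii → match
iii → match
iv → no match
v → no match
vi → match
vii → no match
viii → no match — must start with `1`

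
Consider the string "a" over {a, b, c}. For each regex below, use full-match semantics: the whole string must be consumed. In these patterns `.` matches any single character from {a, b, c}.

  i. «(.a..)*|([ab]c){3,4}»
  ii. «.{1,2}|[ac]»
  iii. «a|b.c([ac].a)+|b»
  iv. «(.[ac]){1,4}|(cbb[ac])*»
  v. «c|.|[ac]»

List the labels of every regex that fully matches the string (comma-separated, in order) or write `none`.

ii, iii, v

i → no match
ii → match
iii → match
iv → no match
v → match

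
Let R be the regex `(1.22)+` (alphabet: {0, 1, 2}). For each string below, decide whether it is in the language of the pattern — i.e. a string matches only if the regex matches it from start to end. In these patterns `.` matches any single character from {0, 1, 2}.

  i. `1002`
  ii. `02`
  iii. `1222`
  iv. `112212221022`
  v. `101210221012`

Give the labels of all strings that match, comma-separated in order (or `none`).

i → no match — must end with `22`
ii → no match — must start with `1`
iii → match
iv → match
v → no match — must end with `22`

iii, iv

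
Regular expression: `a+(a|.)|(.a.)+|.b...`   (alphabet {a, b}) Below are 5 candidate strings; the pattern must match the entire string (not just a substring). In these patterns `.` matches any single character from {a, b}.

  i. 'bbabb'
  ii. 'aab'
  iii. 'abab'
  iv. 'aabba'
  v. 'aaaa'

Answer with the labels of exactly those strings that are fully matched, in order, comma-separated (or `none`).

i, ii, v

i → match
ii → match
iii → no match
iv → no match
v → match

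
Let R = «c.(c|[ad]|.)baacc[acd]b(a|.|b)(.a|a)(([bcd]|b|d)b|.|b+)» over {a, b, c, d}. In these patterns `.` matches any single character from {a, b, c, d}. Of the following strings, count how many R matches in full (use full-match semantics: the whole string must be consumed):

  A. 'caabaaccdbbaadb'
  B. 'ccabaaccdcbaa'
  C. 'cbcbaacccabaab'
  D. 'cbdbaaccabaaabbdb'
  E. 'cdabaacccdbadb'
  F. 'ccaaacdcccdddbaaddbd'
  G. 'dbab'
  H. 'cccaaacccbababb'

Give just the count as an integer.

1

A → match
B → no match
C → no match
D → no match
E → no match
F → no match
G → no match — must start with 'c'
H → no match
Total matched: 1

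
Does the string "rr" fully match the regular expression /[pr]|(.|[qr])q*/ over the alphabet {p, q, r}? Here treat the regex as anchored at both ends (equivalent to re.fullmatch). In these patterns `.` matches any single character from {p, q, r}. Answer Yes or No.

No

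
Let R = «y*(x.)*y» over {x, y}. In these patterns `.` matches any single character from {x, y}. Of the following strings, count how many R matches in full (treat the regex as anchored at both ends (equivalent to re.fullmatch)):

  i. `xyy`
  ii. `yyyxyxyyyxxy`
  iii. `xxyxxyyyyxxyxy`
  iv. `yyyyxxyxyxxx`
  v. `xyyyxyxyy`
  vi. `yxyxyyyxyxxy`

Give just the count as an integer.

1

i → match
ii → no match
iii → no match
iv → no match — must end with `y`
v → no match
vi → no match
Total matched: 1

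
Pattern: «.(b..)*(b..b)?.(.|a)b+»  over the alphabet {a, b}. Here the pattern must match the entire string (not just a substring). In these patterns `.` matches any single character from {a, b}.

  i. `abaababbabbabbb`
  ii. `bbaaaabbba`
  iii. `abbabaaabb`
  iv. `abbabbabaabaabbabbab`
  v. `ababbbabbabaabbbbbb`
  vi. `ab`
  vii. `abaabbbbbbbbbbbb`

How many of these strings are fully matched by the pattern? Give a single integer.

5

i → match
ii → no match — must end with `b`
iii → match
iv → match
v → match
vi → no match
vii → match
Total matched: 5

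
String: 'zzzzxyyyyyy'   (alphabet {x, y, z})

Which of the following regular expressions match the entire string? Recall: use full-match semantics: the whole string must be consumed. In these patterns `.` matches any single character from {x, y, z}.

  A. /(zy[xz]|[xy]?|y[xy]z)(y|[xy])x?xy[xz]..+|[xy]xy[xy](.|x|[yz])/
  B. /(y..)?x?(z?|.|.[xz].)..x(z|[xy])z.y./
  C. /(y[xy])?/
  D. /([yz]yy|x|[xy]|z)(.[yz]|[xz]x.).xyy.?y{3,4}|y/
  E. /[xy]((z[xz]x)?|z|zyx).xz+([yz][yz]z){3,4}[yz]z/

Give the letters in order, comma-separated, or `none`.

A → no match
B → no match
C → no match
D → match
E → no match — must end with 'z'

D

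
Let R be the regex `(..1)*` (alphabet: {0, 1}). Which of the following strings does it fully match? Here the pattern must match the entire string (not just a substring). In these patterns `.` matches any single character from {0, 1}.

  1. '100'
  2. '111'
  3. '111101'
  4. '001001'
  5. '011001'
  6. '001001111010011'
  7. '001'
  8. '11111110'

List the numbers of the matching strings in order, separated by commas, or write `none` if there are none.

1. '100' → no match
2. '111' → match
3. '111101' → match
4. '001001' → match
5. '011001' → match
6 → no match
7. '001' → match
8. '11111110' → no match

2, 3, 4, 5, 7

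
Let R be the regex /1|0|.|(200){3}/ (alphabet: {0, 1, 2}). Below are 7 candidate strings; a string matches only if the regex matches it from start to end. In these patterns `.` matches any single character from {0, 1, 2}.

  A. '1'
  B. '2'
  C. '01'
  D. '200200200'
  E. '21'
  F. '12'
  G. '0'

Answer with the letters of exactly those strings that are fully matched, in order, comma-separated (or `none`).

A, B, D, G

A → match
B → match
C → no match
D → match
E → no match
F → no match
G → match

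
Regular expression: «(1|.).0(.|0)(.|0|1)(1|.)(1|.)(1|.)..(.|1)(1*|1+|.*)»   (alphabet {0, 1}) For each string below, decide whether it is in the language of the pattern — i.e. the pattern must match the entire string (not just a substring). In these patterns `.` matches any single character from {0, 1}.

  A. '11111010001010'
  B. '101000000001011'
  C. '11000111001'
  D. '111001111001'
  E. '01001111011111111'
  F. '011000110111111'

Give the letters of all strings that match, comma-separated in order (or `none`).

A → no match
B → no match
C → match
D → no match
E → match
F → no match

C, E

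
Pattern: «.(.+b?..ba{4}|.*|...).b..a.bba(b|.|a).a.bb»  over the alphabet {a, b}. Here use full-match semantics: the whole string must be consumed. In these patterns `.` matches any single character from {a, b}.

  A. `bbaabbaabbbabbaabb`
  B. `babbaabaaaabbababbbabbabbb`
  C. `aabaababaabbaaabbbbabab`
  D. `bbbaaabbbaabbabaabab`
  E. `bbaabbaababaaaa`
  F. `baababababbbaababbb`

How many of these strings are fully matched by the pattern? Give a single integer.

A → match
B → match
C → no match — must end with `bb`
D → no match — must end with `bb`
E → no match — must end with `bb`
F → match
Total matched: 3

3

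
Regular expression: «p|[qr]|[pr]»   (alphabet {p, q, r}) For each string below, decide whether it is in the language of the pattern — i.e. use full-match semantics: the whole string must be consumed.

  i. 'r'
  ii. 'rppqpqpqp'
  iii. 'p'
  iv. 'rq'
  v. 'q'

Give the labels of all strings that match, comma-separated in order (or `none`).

i. 'r' → match
ii. 'rppqpqpqp' → no match
iii. 'p' → match
iv. 'rq' → no match
v. 'q' → match

i, iii, v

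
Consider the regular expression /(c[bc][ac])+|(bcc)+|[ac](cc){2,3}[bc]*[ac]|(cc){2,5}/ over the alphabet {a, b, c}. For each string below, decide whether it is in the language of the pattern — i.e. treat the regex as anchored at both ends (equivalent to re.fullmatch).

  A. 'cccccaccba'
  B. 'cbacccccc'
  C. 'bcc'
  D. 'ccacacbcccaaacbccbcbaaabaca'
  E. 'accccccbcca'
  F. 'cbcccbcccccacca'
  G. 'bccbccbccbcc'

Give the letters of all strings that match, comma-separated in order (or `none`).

B, C, E, G

A → no match
B → match
C → match
D → no match
E → match
F → no match
G → match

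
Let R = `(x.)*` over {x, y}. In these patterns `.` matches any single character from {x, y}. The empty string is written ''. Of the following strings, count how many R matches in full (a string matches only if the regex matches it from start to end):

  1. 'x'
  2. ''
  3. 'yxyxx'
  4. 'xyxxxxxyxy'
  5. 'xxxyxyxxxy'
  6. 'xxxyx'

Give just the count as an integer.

3

1 → no match
2 → match
3 → no match
4 → match
5 → match
6 → no match
Total matched: 3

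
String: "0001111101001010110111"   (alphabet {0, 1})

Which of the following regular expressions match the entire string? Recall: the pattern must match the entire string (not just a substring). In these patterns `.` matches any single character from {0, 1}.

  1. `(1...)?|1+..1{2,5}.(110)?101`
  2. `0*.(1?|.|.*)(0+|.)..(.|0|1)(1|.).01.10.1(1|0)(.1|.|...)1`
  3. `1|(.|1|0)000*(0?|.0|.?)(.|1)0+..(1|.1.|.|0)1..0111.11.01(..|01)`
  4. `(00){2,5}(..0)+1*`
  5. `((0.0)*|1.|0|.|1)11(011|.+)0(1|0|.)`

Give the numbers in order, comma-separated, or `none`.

1 → no match
2 → match
3 → no match
4 → no match
5 → no match

2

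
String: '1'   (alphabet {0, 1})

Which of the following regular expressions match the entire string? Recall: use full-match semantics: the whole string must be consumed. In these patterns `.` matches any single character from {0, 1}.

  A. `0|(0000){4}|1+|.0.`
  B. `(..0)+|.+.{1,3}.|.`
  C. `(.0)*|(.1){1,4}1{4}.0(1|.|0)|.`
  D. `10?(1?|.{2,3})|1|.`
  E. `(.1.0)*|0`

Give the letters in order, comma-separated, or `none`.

A → match
B → match
C → match
D → match
E → no match

A, B, C, D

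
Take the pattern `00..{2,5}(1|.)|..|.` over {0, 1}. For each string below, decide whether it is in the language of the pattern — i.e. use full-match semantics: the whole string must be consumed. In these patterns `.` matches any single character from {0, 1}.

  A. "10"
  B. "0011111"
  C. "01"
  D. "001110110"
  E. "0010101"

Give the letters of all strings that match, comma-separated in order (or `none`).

A, B, C, D, E

A → match
B → match
C → match
D → match
E → match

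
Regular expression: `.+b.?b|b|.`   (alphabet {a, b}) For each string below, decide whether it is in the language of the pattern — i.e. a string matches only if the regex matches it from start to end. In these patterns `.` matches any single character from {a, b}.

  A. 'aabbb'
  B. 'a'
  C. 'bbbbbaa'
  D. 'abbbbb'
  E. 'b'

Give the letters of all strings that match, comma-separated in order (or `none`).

A, B, D, E

A. 'aabbb' → match
B. 'a' → match
C. 'bbbbbaa' → no match
D. 'abbbbb' → match
E. 'b' → match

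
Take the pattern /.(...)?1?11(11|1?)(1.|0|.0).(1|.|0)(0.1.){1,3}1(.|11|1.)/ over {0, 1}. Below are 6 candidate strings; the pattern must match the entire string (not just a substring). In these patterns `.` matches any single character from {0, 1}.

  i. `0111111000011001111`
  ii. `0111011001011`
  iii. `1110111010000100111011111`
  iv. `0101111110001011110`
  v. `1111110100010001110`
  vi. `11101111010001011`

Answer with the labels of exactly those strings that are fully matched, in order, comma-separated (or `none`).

i → match
ii → match
iii → no match
iv → match
v → match
vi → match

i, ii, iv, v, vi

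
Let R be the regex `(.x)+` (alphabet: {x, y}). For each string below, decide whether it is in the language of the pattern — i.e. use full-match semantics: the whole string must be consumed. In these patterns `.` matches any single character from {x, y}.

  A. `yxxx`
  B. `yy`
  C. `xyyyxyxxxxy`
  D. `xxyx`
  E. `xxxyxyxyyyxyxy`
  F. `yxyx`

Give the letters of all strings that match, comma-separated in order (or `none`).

A, D, F

A → match
B → no match — must end with `x`
C → no match — must end with `x`
D → match
E → no match — must end with `x`
F → match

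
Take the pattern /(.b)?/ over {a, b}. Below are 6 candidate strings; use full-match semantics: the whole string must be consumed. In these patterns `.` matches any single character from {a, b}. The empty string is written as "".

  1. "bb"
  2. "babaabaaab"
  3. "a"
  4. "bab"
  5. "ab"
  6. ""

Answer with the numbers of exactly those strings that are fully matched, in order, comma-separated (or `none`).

1, 5, 6

1 → match
2 → no match
3 → no match
4 → no match
5 → match
6 → match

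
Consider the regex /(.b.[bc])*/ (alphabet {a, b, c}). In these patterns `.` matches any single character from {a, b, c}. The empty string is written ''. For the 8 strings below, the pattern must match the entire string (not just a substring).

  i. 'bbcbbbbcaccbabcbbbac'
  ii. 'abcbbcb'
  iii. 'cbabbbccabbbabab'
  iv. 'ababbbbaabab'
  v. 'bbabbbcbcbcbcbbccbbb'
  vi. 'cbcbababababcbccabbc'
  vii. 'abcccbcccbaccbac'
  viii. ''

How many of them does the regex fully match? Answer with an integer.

5

i → no match
ii. 'abcbbcb' → no match
iii → match
iv. 'ababbbbaabab' → no match
v → match
vi → match
vii → match
viii. '' → match
Total matched: 5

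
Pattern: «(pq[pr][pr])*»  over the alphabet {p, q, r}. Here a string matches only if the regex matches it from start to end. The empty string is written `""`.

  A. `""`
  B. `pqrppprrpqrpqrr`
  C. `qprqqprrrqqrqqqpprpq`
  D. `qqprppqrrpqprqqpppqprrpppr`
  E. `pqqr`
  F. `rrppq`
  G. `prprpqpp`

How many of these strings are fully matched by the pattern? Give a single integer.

1

A → match
B → no match
C → no match
D → no match
E → no match
F → no match
G → no match
Total matched: 1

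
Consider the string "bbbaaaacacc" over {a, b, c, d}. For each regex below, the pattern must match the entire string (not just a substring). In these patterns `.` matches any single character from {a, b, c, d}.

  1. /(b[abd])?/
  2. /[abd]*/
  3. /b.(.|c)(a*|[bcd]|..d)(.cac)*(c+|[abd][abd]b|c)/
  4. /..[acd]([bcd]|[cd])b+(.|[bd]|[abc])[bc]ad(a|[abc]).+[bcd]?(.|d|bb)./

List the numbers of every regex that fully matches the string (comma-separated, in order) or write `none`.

3

1 → no match
2 → no match
3 → match
4 → no match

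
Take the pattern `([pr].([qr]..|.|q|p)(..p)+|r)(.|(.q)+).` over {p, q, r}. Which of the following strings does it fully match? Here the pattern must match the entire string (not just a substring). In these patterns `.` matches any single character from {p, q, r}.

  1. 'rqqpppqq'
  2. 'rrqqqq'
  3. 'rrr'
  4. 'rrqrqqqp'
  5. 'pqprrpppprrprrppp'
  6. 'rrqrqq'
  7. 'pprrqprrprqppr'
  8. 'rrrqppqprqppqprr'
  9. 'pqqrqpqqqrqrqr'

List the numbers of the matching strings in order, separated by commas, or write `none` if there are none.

1, 2, 3, 4, 5, 6, 7, 8

1 → match
2 → match
3 → match
4 → match
5 → match
6 → match
7 → match
8 → match
9 → no match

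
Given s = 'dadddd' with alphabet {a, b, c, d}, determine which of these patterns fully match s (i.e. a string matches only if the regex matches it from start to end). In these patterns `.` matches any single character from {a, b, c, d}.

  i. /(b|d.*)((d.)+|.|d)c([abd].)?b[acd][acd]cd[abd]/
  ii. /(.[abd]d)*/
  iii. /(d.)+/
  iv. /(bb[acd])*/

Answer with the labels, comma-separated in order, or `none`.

ii, iii

i → no match
ii → match
iii → match
iv → no match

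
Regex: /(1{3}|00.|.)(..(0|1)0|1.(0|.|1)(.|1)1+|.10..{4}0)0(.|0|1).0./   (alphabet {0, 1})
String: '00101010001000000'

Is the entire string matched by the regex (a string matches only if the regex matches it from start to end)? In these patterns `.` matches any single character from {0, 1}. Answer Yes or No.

Yes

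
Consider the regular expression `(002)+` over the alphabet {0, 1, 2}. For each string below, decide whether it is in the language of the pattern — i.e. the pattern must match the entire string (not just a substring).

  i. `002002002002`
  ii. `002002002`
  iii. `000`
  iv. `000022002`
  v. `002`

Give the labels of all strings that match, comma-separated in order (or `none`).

i. `002002002002` → match
ii. `002002002` → match
iii. `000` → no match — must start with `002`
iv. `000022002` → no match — must start with `002`
v. `002` → match

i, ii, v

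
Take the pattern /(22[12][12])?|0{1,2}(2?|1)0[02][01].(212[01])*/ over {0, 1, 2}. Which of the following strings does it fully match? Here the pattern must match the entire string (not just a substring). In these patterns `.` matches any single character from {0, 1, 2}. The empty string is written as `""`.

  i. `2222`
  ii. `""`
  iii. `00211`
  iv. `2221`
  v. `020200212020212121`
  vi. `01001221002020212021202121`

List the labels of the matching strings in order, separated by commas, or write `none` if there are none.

i, ii, iii, iv

i → match
ii → match
iii → match
iv → match
v → no match
vi → no match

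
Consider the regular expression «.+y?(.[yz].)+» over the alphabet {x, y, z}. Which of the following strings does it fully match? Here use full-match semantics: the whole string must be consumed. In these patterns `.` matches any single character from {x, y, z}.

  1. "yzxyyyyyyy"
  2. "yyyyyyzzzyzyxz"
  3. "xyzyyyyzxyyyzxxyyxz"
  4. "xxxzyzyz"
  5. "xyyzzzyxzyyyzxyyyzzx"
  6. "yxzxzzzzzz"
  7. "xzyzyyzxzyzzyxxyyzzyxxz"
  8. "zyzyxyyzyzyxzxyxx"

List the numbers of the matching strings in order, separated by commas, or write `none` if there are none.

1 → match
2 → no match
3 → no match
4 → match
5 → match
6 → match
7 → no match
8 → no match

1, 4, 5, 6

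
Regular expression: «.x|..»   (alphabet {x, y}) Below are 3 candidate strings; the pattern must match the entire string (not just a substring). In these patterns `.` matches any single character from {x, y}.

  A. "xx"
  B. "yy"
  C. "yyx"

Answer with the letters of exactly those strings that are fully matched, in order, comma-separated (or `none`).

A → match
B → match
C → no match

A, B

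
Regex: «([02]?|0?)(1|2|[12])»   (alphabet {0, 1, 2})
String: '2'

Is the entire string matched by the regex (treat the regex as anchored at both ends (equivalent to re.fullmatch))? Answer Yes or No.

Yes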